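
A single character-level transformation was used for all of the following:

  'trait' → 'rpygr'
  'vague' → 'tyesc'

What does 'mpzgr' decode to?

orbit

Compare letters: t→r is +24, r→p is +24, a→y is +24 — a constant shift. It's a constant shift of +24 (ROT24).
Reversing it on mpzgr: m−24=o, p−24=r, z−24=b, g−24=i, r−24=t.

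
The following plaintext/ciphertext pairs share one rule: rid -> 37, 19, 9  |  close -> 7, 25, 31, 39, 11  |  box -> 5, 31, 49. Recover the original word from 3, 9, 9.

r(#18)→37 and i(#9)→19: differences scale by 2, so n = 2·pos + 1. Each letter becomes 2×(its alphabet position, a=1..z=26) + 1.
Reversing it on 3, 9, 9: 3→(3−1)÷2=1=a, 9→(9−1)÷2=4=d, 9→(9−1)÷2=4=d.

add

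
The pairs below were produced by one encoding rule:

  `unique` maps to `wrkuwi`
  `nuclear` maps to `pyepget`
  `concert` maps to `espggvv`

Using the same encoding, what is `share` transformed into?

A repeating key of period 2 is used — shifts +2, +4 over and over.
On share: s+2=u, h+4=l, a+2=c, r+4=v, e+2=g.

ulcvg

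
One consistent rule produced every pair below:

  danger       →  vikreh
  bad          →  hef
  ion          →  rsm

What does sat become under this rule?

xew

The output letters match the input read backwards, each shifted +4: danger reversed is regnad. The word is reversed, then every letter is shifted forward by 4.
For sat: reverse → tas; then shift: t+4=x, a+4=e, s+4=w.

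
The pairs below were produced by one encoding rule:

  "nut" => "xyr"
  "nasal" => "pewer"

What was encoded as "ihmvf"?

bride

The word is reversed, then every letter is shifted forward by 4.
Undoing it on ihmvf: shift back: i−4=e, h−4=d, m−4=i, v−4=r, f−4=b → edirb; then reverse → bride.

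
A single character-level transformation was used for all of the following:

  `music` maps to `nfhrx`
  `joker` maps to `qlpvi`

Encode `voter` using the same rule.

elgvi

Each letter is replaced by its mirror in the alphabet: a↔z, b↔y, c↔x, and so on (the Atbash cipher).
For voter: v↔e, o↔l, t↔g, e↔v, r↔i.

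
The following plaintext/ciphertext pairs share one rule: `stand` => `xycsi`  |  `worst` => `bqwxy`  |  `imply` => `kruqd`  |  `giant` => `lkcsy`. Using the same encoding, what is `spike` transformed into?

xukpg

The shift depends on letter class: consonant s→x is +5, but vowel a→c is +2. The rule splits by letter class: vowels +2, consonants +5.
On spike: s(cons)+5=x, p(cons)+5=u, i(vowel)+2=k, k(cons)+5=p, e(vowel)+2=g.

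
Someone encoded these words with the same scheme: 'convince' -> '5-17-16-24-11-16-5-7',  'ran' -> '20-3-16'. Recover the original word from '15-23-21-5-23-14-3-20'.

c is letter #3 and maps to 5: an offset of 2. Letters become their 1-based position plus 2 (so a→3, b→4, …).
Decoding 15-23-21-5-23-14-3-20: 15→(15−2)÷1=13=m, 23→(23−2)÷1=21=u, 21→(21−2)÷1=19=s, 5→(5−2)÷1=3=c, 23→(23−2)÷1=21=u, 14→(14−2)÷1=12=l, 3→(3−2)÷1=1=a, 20→(20−2)÷1=18=r.

muscular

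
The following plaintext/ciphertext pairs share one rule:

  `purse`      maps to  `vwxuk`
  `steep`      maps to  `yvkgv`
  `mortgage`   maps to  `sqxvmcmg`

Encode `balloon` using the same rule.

hcrnuqt

Shifts by position in purse: pos 0: p→v (+6), pos 1: u→w (+2), pos 2: r→x (+6), pos 3: s→u (+2) — repeating every 2. The shifts repeat in a cycle of length 2: positions 0,1,… shift by +6, +2, then the pattern repeats.
Applying it to balloon: b+6=h, a+2=c, l+6=r, l+2=n, o+6=u, o+2=q, n+6=t.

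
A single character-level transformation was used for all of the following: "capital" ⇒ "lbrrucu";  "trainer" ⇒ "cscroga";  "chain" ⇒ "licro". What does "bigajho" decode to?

sheriff

Shifts by position in capital: pos 0: c→l (+9), pos 1: a→b (+1), pos 2: p→r (+2), pos 3: i→r (+9), pos 4: t→u (+1), pos 5: a→c (+2) — repeating every 3. The shifts repeat in a cycle of length 3: positions 0,1,… shift by +9, +1, +2, then the pattern repeats.
Undoing it on bigajho: b−9=s, i−1=h, g−2=e, a−9=r, j−1=i, h−2=f, o−9=f.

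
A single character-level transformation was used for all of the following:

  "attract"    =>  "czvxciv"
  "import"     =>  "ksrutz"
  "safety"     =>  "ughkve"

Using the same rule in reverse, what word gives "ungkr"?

sheep

Shifts by position in attract: pos 0: a→c (+2), pos 1: t→z (+6), pos 2: t→v (+2), pos 3: r→x (+6) — repeating every 2. A repeating key of period 2 is used — shifts +2, +6 over and over.
Undoing it on ungkr: u−2=s, n−6=h, g−2=e, k−6=e, r−2=p.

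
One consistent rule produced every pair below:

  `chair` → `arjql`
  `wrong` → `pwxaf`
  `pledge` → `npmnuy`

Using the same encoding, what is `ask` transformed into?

tbj

The output letters match the input read backwards, each shifted +9: chair reversed is riahc. The word is reversed, then every letter is shifted forward by 9.
On ask: reverse → ksa; then shift: k+9=t, s+9=b, a+9=j.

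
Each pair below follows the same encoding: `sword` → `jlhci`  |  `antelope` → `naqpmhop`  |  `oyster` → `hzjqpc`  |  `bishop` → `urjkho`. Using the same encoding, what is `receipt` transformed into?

cpbproq

This is an affine cipher: with a=0,…,z=25, each position x becomes (7x+13) mod 26.
On receipt: r(17)→7·17+13≡2=c; e(4)→7·4+13≡15=p; c(2)→7·2+13≡1=b; e(4)→7·4+13≡15=p; i(8)→7·8+13≡17=r; p(15)→7·15+13≡14=o; t(19)→7·19+13≡16=q (all mod 26).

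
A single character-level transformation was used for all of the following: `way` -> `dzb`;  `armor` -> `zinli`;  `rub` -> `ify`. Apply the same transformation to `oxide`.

Letters are reflected about the middle of the alphabet (position → 25−position): Atbash.
Applying it to oxide: o↔l, x↔c, i↔r, d↔w, e↔v.

lcrwv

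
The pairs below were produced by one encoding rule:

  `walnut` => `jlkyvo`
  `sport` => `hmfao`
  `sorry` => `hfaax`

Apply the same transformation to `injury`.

w(22)→j(9) and a(0)→l(11) fit y≡7x+11 (mod 26); the inverse of 7 mod 26 is 15. Each letter's alphabet position (a=0..z=25) is mapped through 7·x+11 mod 26 — an affine cipher.
On injury: i(8)→7·8+11≡15=p; n(13)→7·13+11≡24=y; j(9)→7·9+11≡22=w; u(20)→7·20+11≡21=v; r(17)→7·17+11≡0=a; y(24)→7·24+11≡23=x (all mod 26).

pywvax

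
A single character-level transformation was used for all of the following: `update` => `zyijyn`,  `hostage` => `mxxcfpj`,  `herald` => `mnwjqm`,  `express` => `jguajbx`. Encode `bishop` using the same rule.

grxqty

Shifts by position in update: pos 0: u→z (+5), pos 1: p→y (+9), pos 2: d→i (+5), pos 3: a→j (+9) — repeating every 2. The shifts repeat in a cycle of length 2: positions 0,1,… shift by +5, +9, then the pattern repeats.
For bishop: b+5=g, i+9=r, s+5=x, h+9=q, o+5=t, p+9=y.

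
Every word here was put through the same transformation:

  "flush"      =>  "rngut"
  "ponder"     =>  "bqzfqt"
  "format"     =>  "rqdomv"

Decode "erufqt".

The shifts repeat in a cycle of length 2: positions 0,1,… shift by +12, +2, then the pattern repeats.
Decoding erufqt: e−12=s, r−2=p, u−12=i, f−2=d, q−12=e, t−2=r.

spider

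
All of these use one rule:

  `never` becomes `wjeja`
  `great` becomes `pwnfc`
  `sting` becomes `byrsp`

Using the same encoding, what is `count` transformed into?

Shifts by position in never: pos 0: n→w (+9), pos 1: e→j (+5), pos 2: v→e (+9), pos 3: e→j (+5) — repeating every 2. A repeating key of period 2 is used — shifts +9, +5 over and over.
Applying it to count: c+9=l, o+5=t, u+9=d, n+5=s, t+9=c.

ltdsc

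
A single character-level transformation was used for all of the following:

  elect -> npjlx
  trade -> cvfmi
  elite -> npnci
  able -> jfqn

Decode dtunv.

Shifts by position in elect: pos 0: e→n (+9), pos 1: l→p (+4), pos 2: e→j (+5), pos 3: c→l (+9), pos 4: t→x (+4) — repeating every 3. It's a Vigenère-style cipher with numeric key [9,4,5]: position i shifts by key[i mod 3].
Decoding dtunv: d−9=u, t−4=p, u−5=p, n−9=e, v−4=r.

upper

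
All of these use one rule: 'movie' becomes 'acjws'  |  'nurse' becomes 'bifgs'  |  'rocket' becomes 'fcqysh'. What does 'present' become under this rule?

Compare letters: m→a is +14, o→c is +14, v→j is +14 — a constant shift. Every letter moves 14 places later in the alphabet, wrapping around z→a.
For present: p+14=d, r+14=f, e+14=s, s+14=g, e+14=s, n+14=b, t+14=h.

dfsgsbh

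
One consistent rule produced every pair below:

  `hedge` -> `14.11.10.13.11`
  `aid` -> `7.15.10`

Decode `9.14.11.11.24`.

h is letter #8 and maps to 14: an offset of 6. Each letter is replaced by its alphabet position (a=1..z=26) + 6.
Undoing it on 9.14.11.11.24: 9→(9−6)÷1=3=c, 14→(14−6)÷1=8=h, 11→(11−6)÷1=5=e, 11→(11−6)÷1=5=e, 24→(24−6)÷1=18=r.

cheer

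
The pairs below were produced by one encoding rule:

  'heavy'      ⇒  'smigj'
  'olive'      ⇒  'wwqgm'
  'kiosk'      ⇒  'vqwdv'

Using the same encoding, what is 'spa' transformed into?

The shift depends on letter class: consonant h→s is +11, but vowel e→m is +8. Two shifts are in play — +8 for a/e/i/o/u, +11 for every other letter.
On spa: s(cons)+11=d, p(cons)+11=a, a(vowel)+8=i.

dai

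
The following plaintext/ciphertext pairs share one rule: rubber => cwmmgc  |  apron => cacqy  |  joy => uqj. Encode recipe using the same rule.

cgnkag

The shift depends on letter class: consonant r→c is +11, but vowel u→w is +2. Vowels shift forward by 2 and consonants shift forward by 11.
Applying it to recipe: r(cons)+11=c, e(vowel)+2=g, c(cons)+11=n, i(vowel)+2=k, p(cons)+11=a, e(vowel)+2=g.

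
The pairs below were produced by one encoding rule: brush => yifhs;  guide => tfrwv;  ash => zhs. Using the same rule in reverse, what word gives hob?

Each pair mirrors across the alphabet (b↔y, r↔i, u↔f): positions sum to 25. This is the alphabet-reversal cipher (Atbash): a becomes z, b becomes y, etc.
Reversing it on hob: h↔s, o↔l, b↔y.

sly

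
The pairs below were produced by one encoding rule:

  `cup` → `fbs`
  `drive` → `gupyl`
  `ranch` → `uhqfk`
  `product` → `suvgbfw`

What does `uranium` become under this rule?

buhqpbp

The rule splits by letter class: vowels +7, consonants +3.
On uranium: u(vowel)+7=b, r(cons)+3=u, a(vowel)+7=h, n(cons)+3=q, i(vowel)+7=p, u(vowel)+7=b, m(cons)+3=p.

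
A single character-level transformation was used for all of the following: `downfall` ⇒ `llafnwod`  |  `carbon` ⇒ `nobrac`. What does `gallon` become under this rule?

nollag

It's just the letters in reverse order.
On gallon: reverse → nollag.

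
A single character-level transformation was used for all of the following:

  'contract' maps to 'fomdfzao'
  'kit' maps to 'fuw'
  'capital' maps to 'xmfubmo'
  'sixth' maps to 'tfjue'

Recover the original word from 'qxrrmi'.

waffle

The output letters match the input read backwards, each shifted +12: contract reversed is tcartnoc. Read the word backwards and shift each letter +12.
Reversing it on qxrrmi: shift back: q−12=e, x−12=l, r−12=f, r−12=f, m−12=a, i−12=w → elffaw; then reverse → waffle.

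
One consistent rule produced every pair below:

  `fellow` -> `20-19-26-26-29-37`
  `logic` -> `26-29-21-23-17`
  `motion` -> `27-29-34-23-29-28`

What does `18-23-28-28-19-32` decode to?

dinner

f is letter #6 and maps to 20: an offset of 14. Letters become their 1-based position plus 14 (so a→15, b→16, …).
Undoing it on 18-23-28-28-19-32: 18→(18−14)÷1=4=d, 23→(23−14)÷1=9=i, 28→(28−14)÷1=14=n, 28→(28−14)÷1=14=n, 19→(19−14)÷1=5=e, 32→(32−14)÷1=18=r.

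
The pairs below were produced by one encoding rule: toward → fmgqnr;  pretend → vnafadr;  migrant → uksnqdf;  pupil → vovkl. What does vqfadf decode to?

patent

t(19)→f(5) and o(14)→m(12) fit y≡9x+16 (mod 26); the inverse of 9 mod 26 is 3. Treating letters as 0–25, the rule is x ↦ 9x + 16 (mod 26).
Undoing it on vqfadf: v(21)→3·(21−16)≡15=p; q(16)→3·(16−16)≡0=a; f(5)→3·(5−16)≡19=t; a(0)→3·(0−16)≡4=e; d(3)→3·(3−16)≡13=n; f(5)→3·(5−16)≡19=t (all mod 26).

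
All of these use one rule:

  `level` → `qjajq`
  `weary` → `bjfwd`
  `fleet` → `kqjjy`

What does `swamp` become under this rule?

xbfru

This is a Caesar cipher with shift 5.
Applying it to swamp: s+5=x, w+5=b, a+5=f, m+5=r, p+5=u.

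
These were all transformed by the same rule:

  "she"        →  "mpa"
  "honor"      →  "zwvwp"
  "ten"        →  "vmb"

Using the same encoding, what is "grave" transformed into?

The output letters match the input read backwards, each shifted +8: she reversed is ehs. Two steps: reverse the string, then apply a Caesar shift of +8.
For grave: reverse → evarg; then shift: e+8=m, v+8=d, a+8=i, r+8=z, g+8=o.

mdizo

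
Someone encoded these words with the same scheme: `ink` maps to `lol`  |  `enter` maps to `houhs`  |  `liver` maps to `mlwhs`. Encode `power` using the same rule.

The shift depends on letter class: consonant n→o is +1, but vowel i→l is +3. Two shifts are in play — +3 for a/e/i/o/u, +1 for every other letter.
On power: p(cons)+1=q, o(vowel)+3=r, w(cons)+1=x, e(vowel)+3=h, r(cons)+1=s.

qrxhs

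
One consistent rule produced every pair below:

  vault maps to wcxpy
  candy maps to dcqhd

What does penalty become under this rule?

qgqeqzf

In vault: v→w is +1, a→c is +2, u→x is +3, l→p is +4 — the shift increases by 1 each position. Each letter shifts forward by (position + 1), i.e. 1, 2, 3, … — the shift grows by one for each successive letter.
On penalty: p+1=q, e+2=g, n+3=q, a+4=e, l+5=q, t+6=z, y+7=f.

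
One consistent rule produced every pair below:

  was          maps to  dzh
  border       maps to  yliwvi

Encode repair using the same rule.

Each pair mirrors across the alphabet (w↔d, a↔z, s↔h): positions sum to 25. Letters are reflected about the middle of the alphabet (position → 25−position): Atbash.
Applying it to repair: r↔i, e↔v, p↔k, a↔z, i↔r, r↔i.

ivkzri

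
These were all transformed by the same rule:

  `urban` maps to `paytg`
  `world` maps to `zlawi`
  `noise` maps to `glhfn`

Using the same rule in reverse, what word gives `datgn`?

u(20)→p(15) and r(17)→a(0) fit y≡5x+19 (mod 26); the inverse of 5 mod 26 is 21. Each letter's alphabet position (a=0..z=25) is mapped through 5·x+19 mod 26 — an affine cipher.
Decoding datgn: d(3)→21·(3−19)≡2=c; a(0)→21·(0−19)≡17=r; t(19)→21·(19−19)≡0=a; g(6)→21·(6−19)≡13=n; n(13)→21·(13−19)≡4=e (all mod 26).

crane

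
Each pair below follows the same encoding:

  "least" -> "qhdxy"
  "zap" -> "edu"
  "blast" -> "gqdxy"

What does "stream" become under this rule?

Vowels shift forward by 3 and consonants shift forward by 5.
Applying it to stream: s(cons)+5=x, t(cons)+5=y, r(cons)+5=w, e(vowel)+3=h, a(vowel)+3=d, m(cons)+5=r.

xywhdr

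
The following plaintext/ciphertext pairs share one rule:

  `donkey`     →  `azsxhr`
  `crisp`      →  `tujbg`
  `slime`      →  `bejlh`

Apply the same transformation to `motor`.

d(3)→a(0) and o(14)→z(25) fit y≡7x+5 (mod 26); the inverse of 7 mod 26 is 15. This is an affine cipher: with a=0,…,z=25, each position x becomes (7x+5) mod 26.
Applying it to motor: m(12)→7·12+5≡11=l; o(14)→7·14+5≡25=z; t(19)→7·19+5≡8=i; o(14)→7·14+5≡25=z; r(17)→7·17+5≡20=u (all mod 26).

lzizu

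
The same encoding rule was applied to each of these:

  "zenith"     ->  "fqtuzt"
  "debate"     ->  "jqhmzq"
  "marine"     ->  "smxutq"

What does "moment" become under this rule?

Shifts by position in zenith: pos 0: z→f (+6), pos 1: e→q (+12), pos 2: n→t (+6), pos 3: i→u (+12) — repeating every 2. The shifts repeat in a cycle of length 2: positions 0,1,… shift by +6, +12, then the pattern repeats.
For moment: m+6=s, o+12=a, m+6=s, e+12=q, n+6=t, t+12=f.

sasqtf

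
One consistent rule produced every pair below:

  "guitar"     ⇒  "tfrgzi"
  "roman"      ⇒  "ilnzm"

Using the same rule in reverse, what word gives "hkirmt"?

spring

Each pair mirrors across the alphabet (g↔t, u↔f, i↔r): positions sum to 25. Letters are reflected about the middle of the alphabet (position → 25−position): Atbash.
Undoing it on hkirmt: h↔s, k↔p, i↔r, r↔i, m↔n, t↔g.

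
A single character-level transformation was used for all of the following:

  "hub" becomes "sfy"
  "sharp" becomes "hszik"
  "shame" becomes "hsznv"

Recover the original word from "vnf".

emu

Each pair mirrors across the alphabet (h↔s, u↔f, b↔y): positions sum to 25. Each letter is replaced by its mirror in the alphabet: a↔z, b↔y, c↔x, and so on (the Atbash cipher).
Decoding vnf: v↔e, n↔m, f↔u.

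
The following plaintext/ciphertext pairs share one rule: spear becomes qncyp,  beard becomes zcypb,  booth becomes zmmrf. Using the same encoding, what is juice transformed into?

hsgac

Compare letters: s→q is +24, p→n is +24, e→c is +24 — a constant shift. Each letter is shifted forward by 24 in the alphabet (a Caesar shift of +24).
For juice: j+24=h, u+24=s, i+24=g, c+24=a, e+24=c.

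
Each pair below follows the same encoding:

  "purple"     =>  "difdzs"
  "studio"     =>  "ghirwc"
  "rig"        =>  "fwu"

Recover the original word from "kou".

This is a Caesar cipher with shift 14.
Reversing it on kou: k−14=w, o−14=a, u−14=g.

wag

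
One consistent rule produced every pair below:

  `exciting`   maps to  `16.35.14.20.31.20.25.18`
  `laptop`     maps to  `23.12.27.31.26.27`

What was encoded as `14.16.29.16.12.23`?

cereal

Each letter is replaced by its alphabet position (a=1..z=26) + 11.
Decoding 14.16.29.16.12.23: 14→(14−11)÷1=3=c, 16→(16−11)÷1=5=e, 29→(29−11)÷1=18=r, 16→(16−11)÷1=5=e, 12→(12−11)÷1=1=a, 23→(23−11)÷1=12=l.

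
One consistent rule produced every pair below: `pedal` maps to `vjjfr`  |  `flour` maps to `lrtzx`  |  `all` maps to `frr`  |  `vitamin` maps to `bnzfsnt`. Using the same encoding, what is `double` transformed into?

The rule splits by letter class: vowels +5, consonants +6.
On double: d(cons)+6=j, o(vowel)+5=t, u(vowel)+5=z, b(cons)+6=h, l(cons)+6=r, e(vowel)+5=j.

jtzhrj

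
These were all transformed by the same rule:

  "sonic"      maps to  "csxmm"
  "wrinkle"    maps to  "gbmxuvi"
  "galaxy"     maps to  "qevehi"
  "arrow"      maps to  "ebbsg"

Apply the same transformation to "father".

The shift depends on letter class: consonant s→c is +10, but vowel o→s is +4. Vowels shift forward by 4 and consonants shift forward by 10.
For father: f(cons)+10=p, a(vowel)+4=e, t(cons)+10=d, h(cons)+10=r, e(vowel)+4=i, r(cons)+10=b.

pedrib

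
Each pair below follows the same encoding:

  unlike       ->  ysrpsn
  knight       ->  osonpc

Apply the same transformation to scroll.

In unlike: u→y is +4, n→s is +5, l→r is +6, i→p is +7 — the shift increases by 1 each position. The shift increases by 1 at each position, starting from +4: 4, 5, 6, ….
Applying it to scroll: s+4=w, c+5=h, r+6=x, o+7=v, l+8=t, l+9=u.

whxvtu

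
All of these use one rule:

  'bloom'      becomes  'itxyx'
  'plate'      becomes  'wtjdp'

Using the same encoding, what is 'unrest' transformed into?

In bloom: b→i is +7, l→t is +8, o→x is +9, o→y is +10 — the shift increases by 1 each position. Each letter shifts forward by (position + 7), i.e. 7, 8, 9, … — the shift grows by one for each successive letter.
On unrest: u+7=b, n+8=v, r+9=a, e+10=o, s+11=d, t+12=f.

bvaodf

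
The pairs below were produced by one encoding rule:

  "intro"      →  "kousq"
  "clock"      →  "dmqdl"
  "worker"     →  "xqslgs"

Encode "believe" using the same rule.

cgmkgwg

The shift depends on letter class: consonant n→o is +1, but vowel i→k is +2. Two shifts are in play — +2 for a/e/i/o/u, +1 for every other letter.
For believe: b(cons)+1=c, e(vowel)+2=g, l(cons)+1=m, i(vowel)+2=k, e(vowel)+2=g, v(cons)+1=w, e(vowel)+2=g.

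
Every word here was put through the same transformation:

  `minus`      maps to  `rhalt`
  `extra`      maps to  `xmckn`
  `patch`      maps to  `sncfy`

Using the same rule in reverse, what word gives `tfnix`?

scale

m(12)→r(17) and i(8)→h(7) fit y≡9x+13 (mod 26); the inverse of 9 mod 26 is 3. Treating letters as 0–25, the rule is x ↦ 9x + 13 (mod 26).
Undoing it on tfnix: t(19)→3·(19−13)≡18=s; f(5)→3·(5−13)≡2=c; n(13)→3·(13−13)≡0=a; i(8)→3·(8−13)≡11=l; x(23)→3·(23−13)≡4=e (all mod 26).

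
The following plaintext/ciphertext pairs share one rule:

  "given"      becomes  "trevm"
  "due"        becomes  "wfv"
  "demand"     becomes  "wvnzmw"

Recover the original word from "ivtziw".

regard

Each pair mirrors across the alphabet (g↔t, i↔r, v↔e): positions sum to 25. This is the alphabet-reversal cipher (Atbash): a becomes z, b becomes y, etc.
Decoding ivtziw: i↔r, v↔e, t↔g, z↔a, i↔r, w↔d.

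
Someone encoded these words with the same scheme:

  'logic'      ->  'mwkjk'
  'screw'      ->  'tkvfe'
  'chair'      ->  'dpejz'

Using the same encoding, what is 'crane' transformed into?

A repeating key of period 3 is used — shifts +1, +8, +4 over and over.
Applying it to crane: c+1=d, r+8=z, a+4=e, n+1=o, e+8=m.

dzeom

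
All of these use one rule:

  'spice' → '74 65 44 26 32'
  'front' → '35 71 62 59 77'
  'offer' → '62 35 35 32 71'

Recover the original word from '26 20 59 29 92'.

candy

Each letter becomes 3×(its alphabet position, a=1..z=26) + 17.
Decoding 26 20 59 29 92: 26→(26−17)÷3=3=c, 20→(20−17)÷3=1=a, 59→(59−17)÷3=14=n, 29→(29−17)÷3=4=d, 92→(92−17)÷3=25=y.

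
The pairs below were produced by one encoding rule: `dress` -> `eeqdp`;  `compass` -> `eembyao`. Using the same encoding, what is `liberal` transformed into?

xmdqnux

The output letters match the input read backwards, each shifted +12: dress reversed is sserd. Two steps: reverse the string, then apply a Caesar shift of +12.
For liberal: reverse → larebil; then shift: l+12=x, a+12=m, r+12=d, e+12=q, b+12=n, i+12=u, l+12=x.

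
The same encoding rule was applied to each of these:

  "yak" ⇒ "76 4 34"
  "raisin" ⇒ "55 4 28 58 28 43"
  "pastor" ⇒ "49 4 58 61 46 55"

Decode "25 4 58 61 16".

haste

y(#25)→76 and a(#1)→4: differences scale by 3, so n = 3·pos + 1. Each letter becomes 3×(its alphabet position, a=1..z=26) + 1.
Undoing it on 25 4 58 61 16: 25→(25−1)÷3=8=h, 4→(4−1)÷3=1=a, 58→(58−1)÷3=19=s, 61→(61−1)÷3=20=t, 16→(16−1)÷3=5=e.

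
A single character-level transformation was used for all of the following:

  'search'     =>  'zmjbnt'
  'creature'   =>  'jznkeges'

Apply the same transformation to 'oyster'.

In search: s→z is +7, e→m is +8, a→j is +9, r→b is +10 — the shift increases by 1 each position. Letter i (0-indexed) is shifted by i+7, so successive shifts are 7, 8, 9, ….
On oyster: o+7=v, y+8=g, s+9=b, t+10=d, e+11=p, r+12=d.

vgbdpd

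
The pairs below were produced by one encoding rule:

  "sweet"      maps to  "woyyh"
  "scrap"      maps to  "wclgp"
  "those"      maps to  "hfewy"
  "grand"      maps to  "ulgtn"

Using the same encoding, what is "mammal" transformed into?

s(18)→w(22) and w(22)→o(14) fit y≡11x+6 (mod 26); the inverse of 11 mod 26 is 19. Treating letters as 0–25, the rule is x ↦ 11x + 6 (mod 26).
For mammal: m(12)→11·12+6≡8=i; a(0)→11·0+6≡6=g; m(12)→11·12+6≡8=i; m(12)→11·12+6≡8=i; a(0)→11·0+6≡6=g; l(11)→11·11+6≡23=x (all mod 26).

igiigx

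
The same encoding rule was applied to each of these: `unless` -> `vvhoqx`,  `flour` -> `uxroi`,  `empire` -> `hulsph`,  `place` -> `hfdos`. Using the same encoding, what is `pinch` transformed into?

kfqls

Read the word backwards and shift each letter +3.
For pinch: reverse → hcnip; then shift: h+3=k, c+3=f, n+3=q, i+3=l, p+3=s.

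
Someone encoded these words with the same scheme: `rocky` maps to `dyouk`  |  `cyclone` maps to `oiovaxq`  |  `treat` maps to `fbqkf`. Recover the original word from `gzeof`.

upset

Shifts by position in rocky: pos 0: r→d (+12), pos 1: o→y (+10), pos 2: c→o (+12), pos 3: k→u (+10) — repeating every 2. The shifts repeat in a cycle of length 2: positions 0,1,… shift by +12, +10, then the pattern repeats.
Decoding gzeof: g−12=u, z−10=p, e−12=s, o−10=e, f−12=t.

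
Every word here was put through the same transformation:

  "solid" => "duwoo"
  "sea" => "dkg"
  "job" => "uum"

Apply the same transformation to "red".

cko

The shift depends on letter class: consonant s→d is +11, but vowel o→u is +6. Two shifts are in play — +6 for a/e/i/o/u, +11 for every other letter.
For red: r(cons)+11=c, e(vowel)+6=k, d(cons)+11=o.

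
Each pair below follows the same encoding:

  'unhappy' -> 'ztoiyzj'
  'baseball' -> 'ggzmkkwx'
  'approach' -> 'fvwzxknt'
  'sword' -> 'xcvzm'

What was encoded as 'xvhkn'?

space

In unhappy: u→z is +5, n→t is +6, h→o is +7, a→i is +8 — the shift increases by 1 each position. The shift increases by 1 at each position, starting from +5: 5, 6, 7, ….
Undoing it on xvhkn: x−5=s, v−6=p, h−7=a, k−8=c, n−9=e.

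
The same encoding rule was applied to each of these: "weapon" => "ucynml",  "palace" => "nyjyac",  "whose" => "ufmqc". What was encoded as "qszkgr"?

Compare letters: w→u is +24, e→c is +24, a→y is +24 — a constant shift. It's a constant shift of +24 (ROT24).
Decoding qszkgr: q−24=s, s−24=u, z−24=b, k−24=m, g−24=i, r−24=t.

submit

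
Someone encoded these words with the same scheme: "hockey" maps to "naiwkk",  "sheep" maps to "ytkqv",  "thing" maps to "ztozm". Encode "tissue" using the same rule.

zuyeaq

The shifts repeat in a cycle of length 2: positions 0,1,… shift by +6, +12, then the pattern repeats.
For tissue: t+6=z, i+12=u, s+6=y, s+12=e, u+6=a, e+12=q.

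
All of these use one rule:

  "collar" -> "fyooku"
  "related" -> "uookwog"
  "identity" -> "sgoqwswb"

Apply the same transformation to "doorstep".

The rule splits by letter class: vowels +10, consonants +3.
On doorstep: d(cons)+3=g, o(vowel)+10=y, o(vowel)+10=y, r(cons)+3=u, s(cons)+3=v, t(cons)+3=w, e(vowel)+10=o, p(cons)+3=s.

gyyuvwos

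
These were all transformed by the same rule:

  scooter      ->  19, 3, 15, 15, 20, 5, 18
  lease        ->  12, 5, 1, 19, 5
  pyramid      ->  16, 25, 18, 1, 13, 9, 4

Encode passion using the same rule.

s is letter #19 and maps to 19: an offset of 0. Each letter is replaced by its alphabet position (a=1, b=2, …, z=26).
On passion: p=16→16, a=1→1, s=19→19, s=19→19, i=9→9, o=15→15, n=14→14.

16, 1, 19, 19, 9, 15, 14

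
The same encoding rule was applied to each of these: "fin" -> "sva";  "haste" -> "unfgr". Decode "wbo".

This is a Caesar cipher with shift 13.
Reversing it on wbo: w−13=j, b−13=o, o−13=b.

job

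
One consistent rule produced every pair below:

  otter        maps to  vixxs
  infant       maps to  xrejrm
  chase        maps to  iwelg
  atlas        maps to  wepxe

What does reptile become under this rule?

The output letters match the input read backwards, each shifted +4: otter reversed is retto. The word is reversed, then every letter is shifted forward by 4.
On reptile: reverse → elitper; then shift: e+4=i, l+4=p, i+4=m, t+4=x, p+4=t, e+4=i, r+4=v.

ipmxtiv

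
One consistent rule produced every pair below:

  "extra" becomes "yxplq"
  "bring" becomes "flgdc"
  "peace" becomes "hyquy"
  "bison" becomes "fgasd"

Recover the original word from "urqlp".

e(4)→y(24) and x(23)→x(23) fit y≡15x+16 (mod 26); the inverse of 15 mod 26 is 7. Each letter's alphabet position (a=0..z=25) is mapped through 15·x+16 mod 26 — an affine cipher.
Decoding urqlp: u(20)→7·(20−16)≡2=c; r(17)→7·(17−16)≡7=h; q(16)→7·(16−16)≡0=a; l(11)→7·(11−16)≡17=r; p(15)→7·(15−16)≡19=t (all mod 26).

chart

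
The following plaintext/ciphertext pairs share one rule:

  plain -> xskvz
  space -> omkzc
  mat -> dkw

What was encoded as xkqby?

organ

The word is reversed, then every letter is shifted forward by 10.
Reversing it on xkqby: shift back: x−10=n, k−10=a, q−10=g, b−10=r, y−10=o → nagro; then reverse → organ.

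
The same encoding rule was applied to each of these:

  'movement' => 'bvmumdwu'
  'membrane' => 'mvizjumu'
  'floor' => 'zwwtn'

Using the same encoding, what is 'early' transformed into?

The output letters match the input read backwards, each shifted +8: movement reversed is tnemevom. Two steps: reverse the string, then apply a Caesar shift of +8.
On early: reverse → ylrae; then shift: y+8=g, l+8=t, r+8=z, a+8=i, e+8=m.

gtzim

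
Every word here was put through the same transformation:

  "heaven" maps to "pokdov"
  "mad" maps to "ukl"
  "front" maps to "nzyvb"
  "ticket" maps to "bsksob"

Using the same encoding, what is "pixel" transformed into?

Vowels shift forward by 10 and consonants shift forward by 8.
Applying it to pixel: p(cons)+8=x, i(vowel)+10=s, x(cons)+8=f, e(vowel)+10=o, l(cons)+8=t.

xsfot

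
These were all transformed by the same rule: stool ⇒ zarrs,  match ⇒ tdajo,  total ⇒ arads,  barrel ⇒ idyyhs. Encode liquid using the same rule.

slxxlk

The rule splits by letter class: vowels +3, consonants +7.
Applying it to liquid: l(cons)+7=s, i(vowel)+3=l, q(cons)+7=x, u(vowel)+3=x, i(vowel)+3=l, d(cons)+7=k.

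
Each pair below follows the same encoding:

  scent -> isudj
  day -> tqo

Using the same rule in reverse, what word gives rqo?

Every letter moves 16 places later in the alphabet, wrapping around z→a.
Reversing it on rqo: r−16=b, q−16=a, o−16=y.

bay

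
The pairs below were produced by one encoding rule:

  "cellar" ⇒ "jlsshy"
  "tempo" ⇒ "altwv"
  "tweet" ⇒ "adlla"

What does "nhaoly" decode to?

This is a Caesar cipher with shift 7.
Undoing it on nhaoly: n−7=g, h−7=a, a−7=t, o−7=h, l−7=e, y−7=r.

gather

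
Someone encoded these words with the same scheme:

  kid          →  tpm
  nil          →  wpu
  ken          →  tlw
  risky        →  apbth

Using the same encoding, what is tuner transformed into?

The shift depends on letter class: consonant k→t is +9, but vowel i→p is +7. The rule splits by letter class: vowels +7, consonants +9.
On tuner: t(cons)+9=c, u(vowel)+7=b, n(cons)+9=w, e(vowel)+7=l, r(cons)+9=a.

cbwla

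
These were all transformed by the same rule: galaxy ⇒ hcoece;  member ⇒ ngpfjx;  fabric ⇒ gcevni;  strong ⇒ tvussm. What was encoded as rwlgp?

quick

In galaxy: g→h is +1, a→c is +2, l→o is +3, a→e is +4 — the shift increases by 1 each position. The shift increases by 1 at each position, starting from +1: 1, 2, 3, ….
Decoding rwlgp: r−1=q, w−2=u, l−3=i, g−4=c, p−5=k.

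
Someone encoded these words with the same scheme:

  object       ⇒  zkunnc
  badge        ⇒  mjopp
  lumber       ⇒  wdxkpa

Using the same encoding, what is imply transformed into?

It's a Vigenère-style cipher with numeric key [11,9]: position i shifts by key[i mod 2].
Applying it to imply: i+11=t, m+9=v, p+11=a, l+9=u, y+11=j.

tvauj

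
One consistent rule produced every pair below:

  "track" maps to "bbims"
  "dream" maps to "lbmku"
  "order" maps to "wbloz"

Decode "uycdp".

It's a Vigenère-style cipher with numeric key [8,10]: position i shifts by key[i mod 2].
Decoding uycdp: u−8=m, y−10=o, c−8=u, d−10=t, p−8=h.

mouth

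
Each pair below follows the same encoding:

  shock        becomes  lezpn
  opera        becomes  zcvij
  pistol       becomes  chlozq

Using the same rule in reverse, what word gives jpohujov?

activate

Treating letters as 0–25, the rule is x ↦ 3x + 9 (mod 26).
Decoding jpohujov: j(9)→9·(9−9)≡0=a; p(15)→9·(15−9)≡2=c; o(14)→9·(14−9)≡19=t; h(7)→9·(7−9)≡8=i; u(20)→9·(20−9)≡21=v; j(9)→9·(9−9)≡0=a; o(14)→9·(14−9)≡19=t; v(21)→9·(21−9)≡4=e (all mod 26).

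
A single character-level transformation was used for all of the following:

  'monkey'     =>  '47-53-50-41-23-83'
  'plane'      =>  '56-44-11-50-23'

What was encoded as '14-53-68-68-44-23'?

bottle

With a=1..z=26, the number is 3·pos + 8.
Reversing it on 14-53-68-68-44-23: 14→(14−8)÷3=2=b, 53→(53−8)÷3=15=o, 68→(68−8)÷3=20=t, 68→(68−8)÷3=20=t, 44→(44−8)÷3=12=l, 23→(23−8)÷3=5=e.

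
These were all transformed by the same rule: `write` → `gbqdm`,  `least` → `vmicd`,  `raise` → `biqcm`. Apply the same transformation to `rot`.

bwd

Vowels shift forward by 8 and consonants shift forward by 10.
For rot: r(cons)+10=b, o(vowel)+8=w, t(cons)+10=d.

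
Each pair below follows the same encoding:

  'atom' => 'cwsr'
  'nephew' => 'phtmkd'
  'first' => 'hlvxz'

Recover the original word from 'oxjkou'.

In atom: a→c is +2, t→w is +3, o→s is +4, m→r is +5 — the shift increases by 1 each position. Letter i (0-indexed) is shifted by i+2, so successive shifts are 2, 3, 4, ….
Decoding oxjkou: o−2=m, x−3=u, j−4=f, k−5=f, o−6=i, u−7=n.

muffin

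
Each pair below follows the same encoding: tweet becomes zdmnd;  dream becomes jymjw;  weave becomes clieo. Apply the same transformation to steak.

In tweet: t→z is +6, w→d is +7, e→m is +8, e→n is +9 — the shift increases by 1 each position. The shift increases by 1 at each position, starting from +6: 6, 7, 8, ….
On steak: s+6=y, t+7=a, e+8=m, a+9=j, k+10=u.

yamju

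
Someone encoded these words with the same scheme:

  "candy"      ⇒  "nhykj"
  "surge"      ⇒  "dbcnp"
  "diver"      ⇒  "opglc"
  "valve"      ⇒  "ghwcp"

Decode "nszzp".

Shifts by position in candy: pos 0: c→n (+11), pos 1: a→h (+7), pos 2: n→y (+11), pos 3: d→k (+7) — repeating every 2. The shifts repeat in a cycle of length 2: positions 0,1,… shift by +11, +7, then the pattern repeats.
Reversing it on nszzp: n−11=c, s−7=l, z−11=o, z−7=s, p−11=e.

close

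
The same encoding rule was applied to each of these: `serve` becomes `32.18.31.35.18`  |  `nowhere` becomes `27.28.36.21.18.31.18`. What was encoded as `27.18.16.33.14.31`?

nectar

s is letter #19 and maps to 32: an offset of 13. Each letter is replaced by its alphabet position (a=1..z=26) + 13.
Reversing it on 27.18.16.33.14.31: 27→(27−13)÷1=14=n, 18→(18−13)÷1=5=e, 16→(16−13)÷1=3=c, 33→(33−13)÷1=20=t, 14→(14−13)÷1=1=a, 31→(31−13)÷1=18=r.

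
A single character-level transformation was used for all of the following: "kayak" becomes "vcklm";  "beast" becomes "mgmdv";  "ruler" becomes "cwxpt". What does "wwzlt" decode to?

lunar

Shifts by position in kayak: pos 0: k→v (+11), pos 1: a→c (+2), pos 2: y→k (+12), pos 3: a→l (+11), pos 4: k→m (+2) — repeating every 3. The shifts repeat in a cycle of length 3: positions 0,1,… shift by +11, +2, +12, then the pattern repeats.
Decoding wwzlt: w−11=l, w−2=u, z−12=n, l−11=a, t−2=r.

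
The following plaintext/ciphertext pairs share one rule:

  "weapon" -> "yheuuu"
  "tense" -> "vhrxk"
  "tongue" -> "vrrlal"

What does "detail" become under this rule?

fhxfos

In weapon: w→y is +2, e→h is +3, a→e is +4, p→u is +5 — the shift increases by 1 each position. Letter i (0-indexed) is shifted by i+2, so successive shifts are 2, 3, 4, ….
Applying it to detail: d+2=f, e+3=h, t+4=x, a+5=f, i+6=o, l+7=s.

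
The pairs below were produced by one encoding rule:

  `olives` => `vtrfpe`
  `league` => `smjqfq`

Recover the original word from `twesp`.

In olives: o→v is +7, l→t is +8, i→r is +9, v→f is +10 — the shift increases by 1 each position. Each letter shifts forward by (position + 7), i.e. 7, 8, 9, … — the shift grows by one for each successive letter.
Decoding twesp: t−7=m, w−8=o, e−9=v, s−10=i, p−11=e.

movie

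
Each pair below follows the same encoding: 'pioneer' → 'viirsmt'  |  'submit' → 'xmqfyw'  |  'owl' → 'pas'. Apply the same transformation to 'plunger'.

The output letters match the input read backwards, each shifted +4: pioneer reversed is reenoip. Read the word backwards and shift each letter +4.
On plunger: reverse → regnulp; then shift: r+4=v, e+4=i, g+4=k, n+4=r, u+4=y, l+4=p, p+4=t.

vikrypt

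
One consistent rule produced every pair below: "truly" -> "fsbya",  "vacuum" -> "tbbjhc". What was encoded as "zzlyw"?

press

The output letters match the input read backwards, each shifted +7: truly reversed is ylurt. Two steps: reverse the string, then apply a Caesar shift of +7.
Decoding zzlyw: shift back: z−7=s, z−7=s, l−7=e, y−7=r, w−7=p → sserp; then reverse → press.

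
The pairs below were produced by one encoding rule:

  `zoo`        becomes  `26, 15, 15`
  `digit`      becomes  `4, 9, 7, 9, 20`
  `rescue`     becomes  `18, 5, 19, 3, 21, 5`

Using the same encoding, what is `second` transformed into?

19, 5, 3, 15, 14, 4

z is letter #26 and maps to 26: an offset of 0. Letters become their 1-indexed alphabet positions: a=1 … z=26.
Applying it to second: s=19→19, e=5→5, c=3→3, o=15→15, n=14→14, d=4→4.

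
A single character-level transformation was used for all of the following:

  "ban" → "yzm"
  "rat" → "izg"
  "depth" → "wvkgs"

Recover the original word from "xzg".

Each pair mirrors across the alphabet (b↔y, a↔z, n↔m): positions sum to 25. This is the alphabet-reversal cipher (Atbash): a becomes z, b becomes y, etc.
Decoding xzg: x↔c, z↔a, g↔t.

cat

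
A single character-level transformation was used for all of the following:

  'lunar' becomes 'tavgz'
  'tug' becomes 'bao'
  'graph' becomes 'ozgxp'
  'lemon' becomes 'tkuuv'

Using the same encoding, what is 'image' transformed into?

ougok

Vowels shift forward by 6 and consonants shift forward by 8.
On image: i(vowel)+6=o, m(cons)+8=u, a(vowel)+6=g, g(cons)+8=o, e(vowel)+6=k.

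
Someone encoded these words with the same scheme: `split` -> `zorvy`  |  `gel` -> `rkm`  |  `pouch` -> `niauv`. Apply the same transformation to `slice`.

The output letters match the input read backwards, each shifted +6: split reversed is tilps. Two steps: reverse the string, then apply a Caesar shift of +6.
On slice: reverse → ecils; then shift: e+6=k, c+6=i, i+6=o, l+6=r, s+6=y.

kiory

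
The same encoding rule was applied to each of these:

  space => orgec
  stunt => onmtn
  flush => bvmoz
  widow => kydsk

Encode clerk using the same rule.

Treating letters as 0–25, the rule is x ↦ 25x + 6 (mod 26).
On clerk: c(2)→25·2+6≡4=e; l(11)→25·11+6≡21=v; e(4)→25·4+6≡2=c; r(17)→25·17+6≡15=p; k(10)→25·10+6≡22=w (all mod 26).

evcpw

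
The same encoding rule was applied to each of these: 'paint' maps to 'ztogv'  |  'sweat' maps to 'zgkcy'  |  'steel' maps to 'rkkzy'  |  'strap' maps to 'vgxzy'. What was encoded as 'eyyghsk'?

embassy

The output letters match the input read backwards, each shifted +6: paint reversed is tniap. The word is reversed, then every letter is shifted forward by 6.
Decoding eyyghsk: shift back: e−6=y, y−6=s, y−6=s, g−6=a, h−6=b, s−6=m, k−6=e → yssabme; then reverse → embassy.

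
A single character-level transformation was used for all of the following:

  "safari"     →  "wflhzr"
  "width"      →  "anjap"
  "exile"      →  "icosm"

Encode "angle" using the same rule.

Each letter shifts forward by (position + 4), i.e. 4, 5, 6, … — the shift grows by one for each successive letter.
Applying it to angle: a+4=e, n+5=s, g+6=m, l+7=s, e+8=m.

esmsm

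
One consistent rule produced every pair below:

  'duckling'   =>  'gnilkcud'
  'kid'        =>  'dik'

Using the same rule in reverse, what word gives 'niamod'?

The output letters match the input read backwards: duckling reversed is gnilkcud. It's just the letters in reverse order.
Undoing it on niamod: then reverse → domain.

domain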